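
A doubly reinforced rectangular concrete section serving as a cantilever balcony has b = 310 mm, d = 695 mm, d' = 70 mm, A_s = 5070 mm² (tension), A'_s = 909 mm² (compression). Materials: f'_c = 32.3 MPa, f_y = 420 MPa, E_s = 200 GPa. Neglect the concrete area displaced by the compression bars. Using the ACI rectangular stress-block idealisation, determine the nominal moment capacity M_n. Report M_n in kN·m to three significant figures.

M_n ≈ 1270 kN·m

Assume both tension and compression steel yield.
Net tension couple steel: A_s − A'_s = 4161 mm².
a = (A_s − A'_s) f_y / (0.85 f'_c b) = 1747620/(0.85 × 32.3 × 310) = 205.34 mm.
c = a/β₁ = 205.34/0.819 = 250.72 mm; ε'_s = 0.003(c − d')/c = 0.0022 ≥ f_y/E_s = 0.0021, so compression steel does yield.
M_n = (A_s − A'_s) f_y (d − a/2) + A'_s f_y (d − d') = [1747620 × (695 − 102.67) + 381780 × (695 − 70)] × 10⁻⁶ = 1035.17 + 238.61 = 1273.78 kN·m.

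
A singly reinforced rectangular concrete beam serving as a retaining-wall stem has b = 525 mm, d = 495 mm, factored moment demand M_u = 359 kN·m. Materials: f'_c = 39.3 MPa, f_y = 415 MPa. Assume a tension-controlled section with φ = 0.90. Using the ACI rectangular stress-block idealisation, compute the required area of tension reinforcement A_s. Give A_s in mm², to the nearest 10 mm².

M_n = M_u/φ = 359/0.90 = 398.889 kN·m.
With M_n = 0.85 f'_c a b (d − a/2), solve the quadratic for a:
a = d − √(d² − 2M_n/(0.85 f'_c b)) = 495 − √(495² − 2 × 398.889×10⁶/(0.85 × 39.3 × 525)) = 48.31 mm.
A_s = 0.85 f'_c a b / f_y = 0.85 × 39.3 × 48.31 × 525 / 415 = 2041.5 mm².

A_s ≈ 2040 mm²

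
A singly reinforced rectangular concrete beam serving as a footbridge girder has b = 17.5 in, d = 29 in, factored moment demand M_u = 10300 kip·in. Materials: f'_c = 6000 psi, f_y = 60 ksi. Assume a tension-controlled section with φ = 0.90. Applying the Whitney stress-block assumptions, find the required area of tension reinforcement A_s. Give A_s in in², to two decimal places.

A_s ≈ 7.17 in²

M_n = M_u/φ = 10300/0.90 = 11444.4 kip·in.
From M_n = 0.85 f'_c a b (d − a/2):
a = d − √(d² − 2M_n/(0.85 f'_c b)) = 29 − √(29² − 2 × 11444.4/(0.85 × 6 × 17.5)) = 4.823 in.
A_s = 0.85 f'_c a b / f_y = 0.85 × 6 × 4.823 × 17.5 / 60 = 7.174 in².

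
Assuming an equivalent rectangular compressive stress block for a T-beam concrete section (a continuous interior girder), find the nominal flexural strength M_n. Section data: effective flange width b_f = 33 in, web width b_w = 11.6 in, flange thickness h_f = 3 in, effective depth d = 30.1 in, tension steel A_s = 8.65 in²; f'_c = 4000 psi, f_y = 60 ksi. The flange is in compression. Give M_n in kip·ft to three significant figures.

Tension: T = A_s f_y = 8.65 × 60 = 519 kips.
Try a within the flange: a = T/(0.85 f'_c b_f) = 519/(0.85 × 4 × 33) = 4.626 in.
a = 4.626 > h_f = 3 in: the block extends into the web. Split into flange-overhang and web parts.
C_f = 0.85 f'_c (b_f − b_w) h_f = 0.85 × 4 × (33 − 11.6) × 3 = 218.3 kips.
Remaining web compression depth: a_w = (T − C_f)/(0.85 f'_c b_w) = (519 − 218.3)/(0.85 × 4 × 11.6) = 7.624 in.
M_n = C_f(d − h_f/2) + (T − C_f)(d − a_w/2) = 218.3 × (30.1 − 1.5) + 300.7 × (30.1 − 3.812) = 6243.4 + 7904.8 = 14148.2 kip·in.
M_n = 14148.2/12 = 1179.02 kip·ft.

M_n ≈ 1180 kip·ft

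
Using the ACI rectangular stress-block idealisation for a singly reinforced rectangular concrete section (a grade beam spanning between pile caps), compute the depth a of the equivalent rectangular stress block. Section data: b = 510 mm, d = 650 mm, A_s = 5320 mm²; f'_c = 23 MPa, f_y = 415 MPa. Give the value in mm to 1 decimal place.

a ≈ 221.4 mm

T = A_s f_y = 5320 × 415 = 2207800 N = 2207.8 kN.
Setting C = 0.85 f'_c a b equal to T: a = 2207800/(0.85 × 23 × 510) = 221.4 mm.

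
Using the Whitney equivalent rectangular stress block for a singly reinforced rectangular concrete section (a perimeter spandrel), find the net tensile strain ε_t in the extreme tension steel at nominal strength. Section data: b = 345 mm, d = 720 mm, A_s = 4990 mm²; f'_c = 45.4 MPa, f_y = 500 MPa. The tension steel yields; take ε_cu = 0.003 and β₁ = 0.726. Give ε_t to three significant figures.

ε_t ≈ 0.00537

a = A_s f_y/(0.85 f'_c b) = 187.40 mm.
β₁ = 0.726, so c = a/β₁ = 187.40/0.726 = 258.13 mm.
From the linear strain diagram with ε_cu = 0.003: ε_t = 0.003 (d − c)/c = 0.003 × (720 − 258.13)/258.13 = 0.00537.
Since ε_t ≥ 0.005, the section is tension-controlled.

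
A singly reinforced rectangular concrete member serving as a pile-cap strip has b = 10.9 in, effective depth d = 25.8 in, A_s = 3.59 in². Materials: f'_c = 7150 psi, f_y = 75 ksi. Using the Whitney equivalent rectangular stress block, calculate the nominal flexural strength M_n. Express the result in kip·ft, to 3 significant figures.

M_n ≈ 533 kip·ft

T = A_s f_y = 3.59 × 75 = 269.25 kips.
a = T/(0.85 f'_c b) = 269.25/(0.85 × 7.15 × 10.9) = 4.064 in.
M_n = T(d − a/2) = 269.25 × (25.8 − 2.032) = 6399.5 kip·in = 6399.5/12 = 533.29 kip·ft.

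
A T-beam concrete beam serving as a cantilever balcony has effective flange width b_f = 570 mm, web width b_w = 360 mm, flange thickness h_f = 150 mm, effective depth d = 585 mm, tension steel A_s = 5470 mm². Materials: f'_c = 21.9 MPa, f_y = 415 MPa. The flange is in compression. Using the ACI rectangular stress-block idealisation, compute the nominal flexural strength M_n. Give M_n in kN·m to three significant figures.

Tension: T = A_s f_y = 5470 × 415 = 2270050 N.
Try a within the flange: a = T/(0.85 f'_c b_f) = 2270050/(0.85 × 21.9 × 570) = 213.94 mm.
a = 213.94 > h_f = 150 mm: the block extends into the web. Split into flange-overhang and web parts.
C_f = 0.85 f'_c (b_f − b_w) h_f = 0.85 × 21.9 × (570 − 360) × 150 = 586373 N.
Remaining web compression depth: a_w = (T − C_f)/(0.85 f'_c b_w) = (2270050 − 586373)/(0.85 × 21.9 × 360) = 251.24 mm.
M_n = C_f(d − h_f/2) + (T − C_f)(d − a_w/2) = 586373 × (585 − 75) + 1683677 × (585 − 125.62) = 299.05 + 773.45 = 1072.50 × 10⁶ N·mm.
M_n = 1072.50 kN·m.

M_n ≈ 1070 kN·m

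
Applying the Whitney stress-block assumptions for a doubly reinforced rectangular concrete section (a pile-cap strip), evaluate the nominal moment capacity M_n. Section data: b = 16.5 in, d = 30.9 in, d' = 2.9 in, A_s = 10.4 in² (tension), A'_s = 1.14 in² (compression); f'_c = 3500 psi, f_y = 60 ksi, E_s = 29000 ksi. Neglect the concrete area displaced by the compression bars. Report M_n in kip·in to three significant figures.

Assume both steels yield.
a = (A_s − A'_s) f_y/(0.85 f'_c b) = (10.4 − 1.14) × 60/(0.85 × 3.5 × 16.5) = 11.319 in.
c = a/β₁ = 11.319/0.85 = 13.316 in; ε'_s = 0.003(c − d')/c = 0.0023 ≥ ε_y = 0.0021, so the compression steel yields.
M_n = (A_s − A'_s) f_y (d − a/2) + A'_s f_y (d − d') = 555.6 × (30.9 − 5.6595) + 68.4 × (30.9 − 2.9) = 14023.6 + 1915.2 = 15938.8 kip·in.

M_n ≈ 15900 kip·in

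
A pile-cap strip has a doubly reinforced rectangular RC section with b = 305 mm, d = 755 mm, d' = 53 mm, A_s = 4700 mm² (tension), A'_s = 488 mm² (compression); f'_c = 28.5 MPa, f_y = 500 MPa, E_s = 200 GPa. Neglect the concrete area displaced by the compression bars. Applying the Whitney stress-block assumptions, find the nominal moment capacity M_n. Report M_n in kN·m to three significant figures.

M_n ≈ 1460 kN·m

Assume both tension and compression steel yield.
Net tension couple steel: A_s − A'_s = 4212 mm².
a = (A_s − A'_s) f_y / (0.85 f'_c b) = 2106000/(0.85 × 28.5 × 305) = 285.03 mm.
c = a/β₁ = 285.03/0.846 = 336.91 mm; ε'_s = 0.003(c − d')/c = 0.0025 ≥ f_y/E_s = 0.0025, so compression steel does yield.
M_n = (A_s − A'_s) f_y (d − a/2) + A'_s f_y (d − d') = [2106000 × (755 − 142.515) + 244000 × (755 − 53)] × 10⁻⁶ = 1289.89 + 171.29 = 1461.18 kN·m.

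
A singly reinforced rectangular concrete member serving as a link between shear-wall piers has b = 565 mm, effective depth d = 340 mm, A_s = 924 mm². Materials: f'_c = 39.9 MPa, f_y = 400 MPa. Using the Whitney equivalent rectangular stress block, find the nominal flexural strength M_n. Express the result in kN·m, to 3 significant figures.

T = A_s f_y = 924 × 400 = 369600 N = 369.6 kN.
From C = T: a = T/(0.85 f'_c b) = 369600/(0.85 × 39.9 × 565) = 19.29 mm.
M_n = T(d − a/2) = 369.6 kN × (340 − 9.645) mm = 122.10 kN·m.

M_n ≈ 122 kN·m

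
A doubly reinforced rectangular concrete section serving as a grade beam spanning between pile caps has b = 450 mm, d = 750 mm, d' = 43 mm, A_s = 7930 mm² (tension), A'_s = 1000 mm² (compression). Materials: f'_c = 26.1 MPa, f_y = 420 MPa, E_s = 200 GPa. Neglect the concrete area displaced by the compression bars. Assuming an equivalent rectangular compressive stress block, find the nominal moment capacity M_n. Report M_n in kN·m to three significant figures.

Assume both tension and compression steel yield.
Net tension couple steel: A_s − A'_s = 6930 mm².
a = (A_s − A'_s) f_y / (0.85 f'_c b) = 2910600/(0.85 × 26.1 × 450) = 291.55 mm.
c = a/β₁ = 291.55/0.85 = 343.00 mm; ε'_s = 0.003(c − d')/c = 0.0026 ≥ f_y/E_s = 0.0021, so compression steel does yield.
M_n = (A_s − A'_s) f_y (d − a/2) + A'_s f_y (d − d') = [2910600 × (750 − 145.775) + 420000 × (750 − 43)] × 10⁻⁶ = 1758.66 + 296.94 = 2055.60 kN·m.

M_n ≈ 2060 kN·m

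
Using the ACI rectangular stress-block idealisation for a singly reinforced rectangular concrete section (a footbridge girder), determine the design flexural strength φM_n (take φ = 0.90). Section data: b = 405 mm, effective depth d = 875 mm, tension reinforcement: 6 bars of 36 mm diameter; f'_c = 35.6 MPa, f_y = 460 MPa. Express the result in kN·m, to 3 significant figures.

A_s = 6 × 1018 = 6108 mm².
T = A_s f_y = 6108 × 460 = 2809680 N = 2809.68 kN.
From C = T: a = T/(0.85 f'_c b) = 2809680/(0.85 × 35.6 × 405) = 229.26 mm.
M_n = T(d − a/2) = 2809.68 kN × (875 − 114.63) mm = 2136.40 kN·m.
φM_n = 0.90 × 2136.40 = 1922.76 kN·m.

φM_n ≈ 1920 kN·m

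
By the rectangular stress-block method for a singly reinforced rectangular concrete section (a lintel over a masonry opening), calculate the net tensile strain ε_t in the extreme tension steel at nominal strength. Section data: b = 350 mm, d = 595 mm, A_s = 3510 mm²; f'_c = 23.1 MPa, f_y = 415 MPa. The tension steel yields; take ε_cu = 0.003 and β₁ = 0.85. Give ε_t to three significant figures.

a = A_s f_y/(0.85 f'_c b) = 211.96 mm.
β₁ = 0.85, so c = a/β₁ = 211.96/0.85 = 249.36 mm.
From the linear strain diagram with ε_cu = 0.003: ε_t = 0.003 (d − c)/c = 0.003 × (595 − 249.36)/249.36 = 0.00416.
ε_t is between 0.004 and 0.005 — transition zone.

ε_t ≈ 0.00416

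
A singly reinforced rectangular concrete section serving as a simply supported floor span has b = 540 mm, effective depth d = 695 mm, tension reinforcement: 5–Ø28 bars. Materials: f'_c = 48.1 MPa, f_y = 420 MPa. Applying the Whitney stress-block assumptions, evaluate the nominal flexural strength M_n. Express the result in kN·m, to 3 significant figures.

M_n ≈ 861 kN·m

A_s = 5 × 616 = 3080 mm².
T = A_s f_y = 3080 × 420 = 1293600 N = 1293.6 kN.
From C = T: a = T/(0.85 f'_c b) = 1293600/(0.85 × 48.1 × 540) = 58.59 mm.
M_n = T(d − a/2) = 1293.6 kN × (695 − 29.295) mm = 861.16 kN·m.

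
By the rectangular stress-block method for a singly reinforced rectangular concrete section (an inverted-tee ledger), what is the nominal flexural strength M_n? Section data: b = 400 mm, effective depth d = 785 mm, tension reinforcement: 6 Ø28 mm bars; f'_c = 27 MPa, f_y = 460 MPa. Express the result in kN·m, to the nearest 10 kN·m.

M_n ≈ 1180 kN·m

A_s = 6 × 616 = 3696 mm².
T = A_s f_y = 3696 × 460 = 1700160 N = 1700.16 kN.
From C = T: a = T/(0.85 f'_c b) = 1700160/(0.85 × 27 × 400) = 185.20 mm.
M_n = T(d − a/2) = 1700.16 kN × (785 − 92.6) mm = 1177.19 kN·m.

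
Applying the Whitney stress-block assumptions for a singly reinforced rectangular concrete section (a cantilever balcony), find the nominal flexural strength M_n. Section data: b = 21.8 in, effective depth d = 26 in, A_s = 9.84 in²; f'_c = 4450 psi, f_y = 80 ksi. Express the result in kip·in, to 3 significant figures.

T = A_s f_y = 9.84 × 80 = 787.2 kips.
a = T/(0.85 f'_c b) = 787.2/(0.85 × 4.45 × 21.8) = 9.547 in.
M_n = T(d − a/2) = 787.2 × (26 − 4.7735) = 16709.5 kip·in.

M_n ≈ 16700 kip·in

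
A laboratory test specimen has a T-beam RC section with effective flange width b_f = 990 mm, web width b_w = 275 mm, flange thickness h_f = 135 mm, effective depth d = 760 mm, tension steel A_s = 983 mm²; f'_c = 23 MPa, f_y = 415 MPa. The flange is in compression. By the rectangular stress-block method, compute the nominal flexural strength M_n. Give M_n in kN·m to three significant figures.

M_n ≈ 306 kN·m

Tension: T = A_s f_y = 983 × 415 = 407945 N.
Try a within the flange: a = T/(0.85 f'_c b_f) = 407945/(0.85 × 23 × 990) = 21.08 mm.
Since a = 21.08 ≤ h_f = 135 mm, the stress block lies entirely in the flange; analyse as a rectangular beam of width b_f.
M_n = T(d − a/2) = 407945 × (760 − 10.54) = 305.74 × 10⁶ N·mm.
M_n = 305.74 kN·m.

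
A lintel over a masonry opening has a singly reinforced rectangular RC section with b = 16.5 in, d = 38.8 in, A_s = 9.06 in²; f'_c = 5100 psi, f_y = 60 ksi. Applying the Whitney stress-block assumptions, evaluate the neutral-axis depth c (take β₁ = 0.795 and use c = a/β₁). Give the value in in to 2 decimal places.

c ≈ 9.56 in

T = A_s f_y = 9.06 × 60 = 543.6 kips.
a = T/(0.85 f'_c b) = 543.6/(0.85 × 5.1 × 16.5) = 7.5999 in.
With β₁ = 0.795, c = a/β₁ = 7.5999/0.795 = 9.56 in.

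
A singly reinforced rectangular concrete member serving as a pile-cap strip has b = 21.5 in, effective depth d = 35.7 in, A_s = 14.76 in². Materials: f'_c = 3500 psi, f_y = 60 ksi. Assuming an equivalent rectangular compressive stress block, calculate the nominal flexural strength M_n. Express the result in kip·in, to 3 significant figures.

M_n ≈ 25500 kip·in

T = A_s f_y = 14.76 × 60 = 885.6 kips.
a = T/(0.85 f'_c b) = 885.6/(0.85 × 3.5 × 21.5) = 13.846 in.
M_n = T(d − a/2) = 885.6 × (35.7 − 6.923) = 25484.9 kip·in.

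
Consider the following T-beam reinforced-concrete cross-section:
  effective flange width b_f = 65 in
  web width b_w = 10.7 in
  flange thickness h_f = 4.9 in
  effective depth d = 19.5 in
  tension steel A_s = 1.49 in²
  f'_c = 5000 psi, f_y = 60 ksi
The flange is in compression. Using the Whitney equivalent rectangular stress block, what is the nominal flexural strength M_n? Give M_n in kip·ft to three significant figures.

Tension: T = A_s f_y = 1.49 × 60 = 89.4 kips.
Try a within the flange: a = T/(0.85 f'_c b_f) = 89.4/(0.85 × 5 × 65) = 0.324 in.
Since a = 0.324 ≤ h_f = 4.9 in, the stress block lies entirely in the flange; analyse as a rectangular beam of width b_f.
M_n = T(d − a/2) = 89.4 × (19.5 − 0.162) = 1728.8 kip·in.
M_n = 1728.8/12 = 144.07 kip·ft.

M_n ≈ 144 kip·ft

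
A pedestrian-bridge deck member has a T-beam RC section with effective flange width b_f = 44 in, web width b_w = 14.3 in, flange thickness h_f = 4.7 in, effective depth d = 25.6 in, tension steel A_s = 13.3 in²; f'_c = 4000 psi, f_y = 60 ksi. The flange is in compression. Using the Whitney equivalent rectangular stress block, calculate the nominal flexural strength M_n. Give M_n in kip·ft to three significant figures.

Tension: T = A_s f_y = 13.3 × 60 = 798 kips.
Try a within the flange: a = T/(0.85 f'_c b_f) = 798/(0.85 × 4 × 44) = 5.334 in.
a = 5.334 > h_f = 4.7 in: the block extends into the web. Split into flange-overhang and web parts.
C_f = 0.85 f'_c (b_f − b_w) h_f = 0.85 × 4 × (44 − 14.3) × 4.7 = 474.6 kips.
Remaining web compression depth: a_w = (T − C_f)/(0.85 f'_c b_w) = (798 − 474.6)/(0.85 × 4 × 14.3) = 6.652 in.
M_n = C_f(d − h_f/2) + (T − C_f)(d − a_w/2) = 474.6 × (25.6 − 2.35) + 323.4 × (25.6 − 3.326) = 11034.5 + 7203.4 = 18237.9 kip·in.
M_n = 18237.9/12 = 1519.83 kip·ft.

M_n ≈ 1520 kip·ft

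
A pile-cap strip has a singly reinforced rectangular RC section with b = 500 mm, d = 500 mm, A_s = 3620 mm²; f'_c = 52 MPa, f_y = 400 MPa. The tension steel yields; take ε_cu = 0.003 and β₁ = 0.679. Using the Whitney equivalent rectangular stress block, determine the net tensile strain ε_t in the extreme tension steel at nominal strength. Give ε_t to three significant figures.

ε_t ≈ 0.0125

a = A_s f_y/(0.85 f'_c b) = 65.52 mm.
β₁ = 0.679, so c = a/β₁ = 65.52/0.679 = 96.49 mm.
From the linear strain diagram with ε_cu = 0.003: ε_t = 0.003 (d − c)/c = 0.003 × (500 − 96.49)/96.49 = 0.0125.
Since ε_t ≥ 0.005, the section is tension-controlled.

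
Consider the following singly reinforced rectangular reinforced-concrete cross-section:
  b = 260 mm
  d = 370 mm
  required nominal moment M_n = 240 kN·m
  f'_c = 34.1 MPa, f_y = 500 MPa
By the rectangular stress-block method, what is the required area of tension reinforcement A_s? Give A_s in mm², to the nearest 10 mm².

A_s ≈ 1500 mm²

With M_n = 0.85 f'_c a b (d − a/2), solve the quadratic for a:
a = d − √(d² − 2M_n/(0.85 f'_c b)) = 370 − √(370² − 2 × 240×10⁶/(0.85 × 34.1 × 260)) = 99.43 mm.
A_s = 0.85 f'_c a b / f_y = 0.85 × 34.1 × 99.43 × 260 / 500 = 1498.6 mm².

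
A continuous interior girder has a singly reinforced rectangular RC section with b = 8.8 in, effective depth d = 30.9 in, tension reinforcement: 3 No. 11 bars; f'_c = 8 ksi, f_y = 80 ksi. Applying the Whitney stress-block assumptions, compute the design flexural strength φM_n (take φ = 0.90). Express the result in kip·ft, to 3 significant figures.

A_s = 3 × 1.56 = 4.68 in².
T = A_s f_y = 4.68 × 80 = 374.4 kips.
a = T/(0.85 f'_c b) = 374.4/(0.85 × 8 × 8.8) = 6.257 in.
M_n = T(d − a/2) = 374.4 × (30.9 − 3.1285) = 10397.6 kip·in = 10397.6/12 = 866.47 kip·ft.
φM_n = 0.90 × 866.47 = 779.82 kip·ft.

φM_n ≈ 780 kip·ft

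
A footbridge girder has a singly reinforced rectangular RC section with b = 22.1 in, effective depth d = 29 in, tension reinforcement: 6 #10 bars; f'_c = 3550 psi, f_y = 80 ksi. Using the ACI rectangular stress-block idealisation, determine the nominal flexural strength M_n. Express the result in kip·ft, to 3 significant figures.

A_s = 6 × 1.27 = 7.62 in².
T = A_s f_y = 7.62 × 80 = 609.6 kips.
a = T/(0.85 f'_c b) = 609.6/(0.85 × 3.55 × 22.1) = 9.141 in.
M_n = T(d − a/2) = 609.6 × (29 − 4.5705) = 14892.2 kip·in = 14892.2/12 = 1241.02 kip·ft.

M_n ≈ 1240 kip·ft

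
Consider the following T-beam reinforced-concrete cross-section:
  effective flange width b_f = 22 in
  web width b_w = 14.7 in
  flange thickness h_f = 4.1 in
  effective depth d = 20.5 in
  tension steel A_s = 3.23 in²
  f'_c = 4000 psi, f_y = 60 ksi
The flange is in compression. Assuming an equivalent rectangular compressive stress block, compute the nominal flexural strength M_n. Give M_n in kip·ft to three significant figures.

M_n ≈ 310 kip·ft

Tension: T = A_s f_y = 3.23 × 60 = 193.8 kips.
Try a within the flange: a = T/(0.85 f'_c b_f) = 193.8/(0.85 × 4 × 22) = 2.591 in.
Since a = 2.591 ≤ h_f = 4.1 in, the stress block lies entirely in the flange; analyse as a rectangular beam of width b_f.
M_n = T(d − a/2) = 193.8 × (20.5 − 1.2955) = 3721.8 kip·in.
M_n = 3721.8/12 = 310.15 kip·ft.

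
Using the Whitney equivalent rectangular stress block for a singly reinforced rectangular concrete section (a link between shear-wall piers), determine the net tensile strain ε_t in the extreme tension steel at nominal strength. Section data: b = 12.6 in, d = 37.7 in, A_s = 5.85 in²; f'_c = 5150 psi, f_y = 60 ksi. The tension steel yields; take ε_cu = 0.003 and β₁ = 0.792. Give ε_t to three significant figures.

a = A_s f_y/(0.85 f'_c b) = 6.364 in.
β₁ = 0.792, so c = a/β₁ = 6.364/0.792 = 8.035 in.
From the linear strain diagram with ε_cu = 0.003: ε_t = 0.003 (d − c)/c = 0.003 × (37.7 − 8.035)/8.035 = 0.0111.
Since ε_t ≥ 0.005, the section is tension-controlled.

ε_t ≈ 0.0111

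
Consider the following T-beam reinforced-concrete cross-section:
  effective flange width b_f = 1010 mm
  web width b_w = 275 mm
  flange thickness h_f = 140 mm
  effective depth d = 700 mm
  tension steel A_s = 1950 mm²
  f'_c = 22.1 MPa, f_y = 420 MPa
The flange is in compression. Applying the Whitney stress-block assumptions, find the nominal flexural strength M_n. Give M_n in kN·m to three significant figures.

M_n ≈ 556 kN·m

Tension: T = A_s f_y = 1950 × 420 = 819000 N.
Try a within the flange: a = T/(0.85 f'_c b_f) = 819000/(0.85 × 22.1 × 1010) = 43.17 mm.
Since a = 43.17 ≤ h_f = 140 mm, the stress block lies entirely in the flange; analyse as a rectangular beam of width b_f.
M_n = T(d − a/2) = 819000 × (700 − 21.585) = 555.62 × 10⁶ N·mm.
M_n = 555.62 kN·m.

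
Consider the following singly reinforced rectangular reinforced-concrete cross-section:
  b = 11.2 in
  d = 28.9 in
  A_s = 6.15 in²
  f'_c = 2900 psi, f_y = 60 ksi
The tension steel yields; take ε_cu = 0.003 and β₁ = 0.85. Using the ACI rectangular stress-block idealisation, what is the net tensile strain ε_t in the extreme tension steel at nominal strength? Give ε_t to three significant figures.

a = A_s f_y/(0.85 f'_c b) = 13.366 in.
β₁ = 0.85, so c = a/β₁ = 13.366/0.85 = 15.725 in.
From the linear strain diagram with ε_cu = 0.003: ε_t = 0.003 (d − c)/c = 0.003 × (28.9 − 15.725)/15.725 = 0.00251.
ε_t < 0.004 — the section is over-reinforced for flexure under ACI limits.

ε_t ≈ 0.00251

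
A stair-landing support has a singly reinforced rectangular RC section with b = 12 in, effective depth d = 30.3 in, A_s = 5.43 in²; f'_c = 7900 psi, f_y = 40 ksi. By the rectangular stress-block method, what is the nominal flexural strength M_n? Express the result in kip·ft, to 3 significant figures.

M_n ≈ 524 kip·ft

T = A_s f_y = 5.43 × 40 = 217.2 kips.
a = T/(0.85 f'_c b) = 217.2/(0.85 × 7.9 × 12) = 2.695 in.
M_n = T(d − a/2) = 217.2 × (30.3 − 1.3475) = 6288.5 kip·in = 6288.5/12 = 524.04 kip·ft.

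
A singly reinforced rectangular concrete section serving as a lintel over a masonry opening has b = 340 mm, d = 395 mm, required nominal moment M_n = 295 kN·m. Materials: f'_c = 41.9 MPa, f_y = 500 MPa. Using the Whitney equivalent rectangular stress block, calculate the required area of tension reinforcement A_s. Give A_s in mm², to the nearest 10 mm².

A_s ≈ 1630 mm²

With M_n = 0.85 f'_c a b (d − a/2), solve the quadratic for a:
a = d − √(d² − 2M_n/(0.85 f'_c b)) = 395 − √(395² − 2 × 295×10⁶/(0.85 × 41.9 × 340)) = 67.43 mm.
A_s = 0.85 f'_c a b / f_y = 0.85 × 41.9 × 67.43 × 340 / 500 = 1633.0 mm².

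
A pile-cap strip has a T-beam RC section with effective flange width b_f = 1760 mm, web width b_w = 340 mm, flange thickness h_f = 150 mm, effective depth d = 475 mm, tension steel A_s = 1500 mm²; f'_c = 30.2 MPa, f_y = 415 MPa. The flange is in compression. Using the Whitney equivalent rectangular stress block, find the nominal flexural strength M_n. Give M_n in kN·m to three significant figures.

Tension: T = A_s f_y = 1500 × 415 = 622500 N.
Try a within the flange: a = T/(0.85 f'_c b_f) = 622500/(0.85 × 30.2 × 1760) = 13.78 mm.
Since a = 13.78 ≤ h_f = 150 mm, the stress block lies entirely in the flange; analyse as a rectangular beam of width b_f.
M_n = T(d − a/2) = 622500 × (475 − 6.89) = 291.40 × 10⁶ N·mm.
M_n = 291.40 kN·m.

M_n ≈ 291 kN·m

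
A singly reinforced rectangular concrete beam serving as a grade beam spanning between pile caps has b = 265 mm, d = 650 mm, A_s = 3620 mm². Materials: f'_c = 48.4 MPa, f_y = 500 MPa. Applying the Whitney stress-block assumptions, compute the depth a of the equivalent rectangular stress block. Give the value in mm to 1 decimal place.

T = A_s f_y = 3620 × 500 = 1810000 N = 1810 kN.
Setting C = 0.85 f'_c a b equal to T: a = 1810000/(0.85 × 48.4 × 265) = 166.0 mm.

a ≈ 166.0 mm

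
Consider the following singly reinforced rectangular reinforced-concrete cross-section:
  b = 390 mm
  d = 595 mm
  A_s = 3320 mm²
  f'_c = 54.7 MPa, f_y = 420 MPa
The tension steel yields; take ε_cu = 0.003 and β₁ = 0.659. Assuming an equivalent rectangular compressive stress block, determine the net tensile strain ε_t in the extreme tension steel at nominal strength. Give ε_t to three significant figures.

ε_t ≈ 0.0123

a = A_s f_y/(0.85 f'_c b) = 76.90 mm.
β₁ = 0.659, so c = a/β₁ = 76.90/0.659 = 116.69 mm.
From the linear strain diagram with ε_cu = 0.003: ε_t = 0.003 (d − c)/c = 0.003 × (595 − 116.69)/116.69 = 0.0123.
Since ε_t ≥ 0.005, the section is tension-controlled.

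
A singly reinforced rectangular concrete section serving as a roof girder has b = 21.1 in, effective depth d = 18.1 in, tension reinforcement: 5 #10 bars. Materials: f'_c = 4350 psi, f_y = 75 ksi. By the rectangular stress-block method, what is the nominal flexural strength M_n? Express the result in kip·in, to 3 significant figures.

M_n ≈ 7170 kip·in

A_s = 5 × 1.27 = 6.35 in².
T = A_s f_y = 6.35 × 75 = 476.25 kips.
a = T/(0.85 f'_c b) = 476.25/(0.85 × 4.35 × 21.1) = 6.104 in.
M_n = T(d − a/2) = 476.25 × (18.1 − 3.052) = 7166.6 kip·in.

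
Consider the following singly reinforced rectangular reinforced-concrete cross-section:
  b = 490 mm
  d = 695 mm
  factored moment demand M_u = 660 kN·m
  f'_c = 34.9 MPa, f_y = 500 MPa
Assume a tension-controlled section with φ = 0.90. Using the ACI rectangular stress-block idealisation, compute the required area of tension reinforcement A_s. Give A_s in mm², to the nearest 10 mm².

M_n = M_u/φ = 660/0.90 = 733.333 kN·m.
With M_n = 0.85 f'_c a b (d − a/2), solve the quadratic for a:
a = d − √(d² − 2M_n/(0.85 f'_c b)) = 695 − √(695² − 2 × 733.333×10⁶/(0.85 × 34.9 × 490)) = 76.84 mm.
A_s = 0.85 f'_c a b / f_y = 0.85 × 34.9 × 76.84 × 490 / 500 = 2233.9 mm².

A_s ≈ 2230 mm²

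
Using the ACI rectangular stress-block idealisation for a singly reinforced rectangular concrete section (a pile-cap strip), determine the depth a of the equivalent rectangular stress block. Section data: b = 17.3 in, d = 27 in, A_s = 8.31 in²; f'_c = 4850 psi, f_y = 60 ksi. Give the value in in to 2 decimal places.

a ≈ 6.99 in

T = A_s f_y = 8.31 × 60 = 498.6 kips.
a = T/(0.85 f'_c b) = 498.6/(0.85 × 4.85 × 17.3) = 6.99 in.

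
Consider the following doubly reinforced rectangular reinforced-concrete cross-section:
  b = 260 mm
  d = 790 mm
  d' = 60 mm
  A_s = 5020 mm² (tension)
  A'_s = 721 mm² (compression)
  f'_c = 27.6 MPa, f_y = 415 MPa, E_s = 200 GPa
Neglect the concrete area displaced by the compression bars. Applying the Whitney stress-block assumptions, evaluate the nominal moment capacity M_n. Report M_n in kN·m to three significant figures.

Assume both tension and compression steel yield.
Net tension couple steel: A_s − A'_s = 4299 mm².
a = (A_s − A'_s) f_y / (0.85 f'_c b) = 1784085/(0.85 × 27.6 × 260) = 292.49 mm.
c = a/β₁ = 292.49/0.85 = 344.11 mm; ε'_s = 0.003(c − d')/c = 0.0025 ≥ f_y/E_s = 0.0021, so compression steel does yield.
M_n = (A_s − A'_s) f_y (d − a/2) + A'_s f_y (d − d') = [1784085 × (790 − 146.245) + 299215 × (790 − 60)] × 10⁻⁶ = 1148.51 + 218.43 = 1366.94 kN·m.

M_n ≈ 1370 kN·m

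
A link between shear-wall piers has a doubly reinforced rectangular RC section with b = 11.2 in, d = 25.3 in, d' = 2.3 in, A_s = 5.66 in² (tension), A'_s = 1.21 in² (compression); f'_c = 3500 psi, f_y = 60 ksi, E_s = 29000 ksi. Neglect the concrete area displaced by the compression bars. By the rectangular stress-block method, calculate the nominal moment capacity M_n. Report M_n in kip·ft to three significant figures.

Assume both steels yield.
a = (A_s − A'_s) f_y/(0.85 f'_c b) = (5.66 − 1.21) × 60/(0.85 × 3.5 × 11.2) = 8.013 in.
c = a/β₁ = 8.013/0.85 = 9.427 in; ε'_s = 0.003(c − d')/c = 0.0023 ≥ ε_y = 0.0021, so the compression steel yields.
M_n = (A_s − A'_s) f_y (d − a/2) + A'_s f_y (d − d') = 267 × (25.3 − 4.0065) + 72.6 × (25.3 − 2.3) = 5685.4 + 1669.8 = 7355.2 kip·in = 7355.2/12 = 612.93 kip·ft.

M_n ≈ 613 kip·ft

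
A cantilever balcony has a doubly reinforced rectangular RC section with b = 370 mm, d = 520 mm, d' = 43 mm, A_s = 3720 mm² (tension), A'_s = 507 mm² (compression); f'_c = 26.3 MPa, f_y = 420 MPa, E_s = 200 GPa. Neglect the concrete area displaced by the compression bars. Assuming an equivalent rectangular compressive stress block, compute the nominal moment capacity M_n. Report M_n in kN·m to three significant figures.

M_n ≈ 693 kN·m

Assume both tension and compression steel yield.
Net tension couple steel: A_s − A'_s = 3213 mm².
a = (A_s − A'_s) f_y / (0.85 f'_c b) = 1349460/(0.85 × 26.3 × 370) = 163.15 mm.
c = a/β₁ = 163.15/0.85 = 191.94 mm; ε'_s = 0.003(c − d')/c = 0.0023 ≥ f_y/E_s = 0.0021, so compression steel does yield.
M_n = (A_s − A'_s) f_y (d − a/2) + A'_s f_y (d − d') = [1349460 × (520 − 81.575) + 212940 × (520 − 43)] × 10⁻⁶ = 591.64 + 101.57 = 693.21 kN·m.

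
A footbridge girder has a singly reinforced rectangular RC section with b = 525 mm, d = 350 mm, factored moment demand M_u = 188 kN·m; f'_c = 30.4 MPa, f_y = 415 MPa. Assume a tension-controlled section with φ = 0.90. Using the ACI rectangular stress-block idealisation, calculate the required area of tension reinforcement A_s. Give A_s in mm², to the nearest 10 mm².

M_n = M_u/φ = 188/0.90 = 208.889 kN·m.
With M_n = 0.85 f'_c a b (d − a/2), solve the quadratic for a:
a = d − √(d² − 2M_n/(0.85 f'_c b)) = 350 − √(350² − 2 × 208.889×10⁶/(0.85 × 30.4 × 525)) = 47.17 mm.
A_s = 0.85 f'_c a b / f_y = 0.85 × 30.4 × 47.17 × 525 / 415 = 1541.9 mm².

A_s ≈ 1540 mm²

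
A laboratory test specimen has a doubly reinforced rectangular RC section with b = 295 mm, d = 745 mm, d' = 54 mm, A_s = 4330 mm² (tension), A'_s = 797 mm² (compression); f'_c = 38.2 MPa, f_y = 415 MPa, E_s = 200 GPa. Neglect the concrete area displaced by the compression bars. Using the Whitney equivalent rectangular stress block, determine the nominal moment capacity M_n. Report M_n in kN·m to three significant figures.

M_n ≈ 1210 kN·m

Assume both tension and compression steel yield.
Net tension couple steel: A_s − A'_s = 3533 mm².
a = (A_s − A'_s) f_y / (0.85 f'_c b) = 1466195/(0.85 × 38.2 × 295) = 153.07 mm.
c = a/β₁ = 153.07/0.777 = 197.00 mm; ε'_s = 0.003(c − d')/c = 0.0022 ≥ f_y/E_s = 0.0021, so compression steel does yield.
M_n = (A_s − A'_s) f_y (d − a/2) + A'_s f_y (d − d') = [1466195 × (745 − 76.535) + 330755 × (745 − 54)] × 10⁻⁶ = 980.10 + 228.55 = 1208.65 kN·m.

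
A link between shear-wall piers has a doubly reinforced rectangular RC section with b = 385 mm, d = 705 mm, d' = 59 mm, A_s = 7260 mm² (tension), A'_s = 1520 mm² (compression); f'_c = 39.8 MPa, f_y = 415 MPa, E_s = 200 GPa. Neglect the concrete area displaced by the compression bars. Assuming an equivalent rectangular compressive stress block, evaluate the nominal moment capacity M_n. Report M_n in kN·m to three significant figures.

Assume both tension and compression steel yield.
Net tension couple steel: A_s − A'_s = 5740 mm².
a = (A_s − A'_s) f_y / (0.85 f'_c b) = 2382100/(0.85 × 39.8 × 385) = 182.89 mm.
c = a/β₁ = 182.89/0.766 = 238.76 mm; ε'_s = 0.003(c − d')/c = 0.0023 ≥ f_y/E_s = 0.0021, so compression steel does yield.
M_n = (A_s − A'_s) f_y (d − a/2) + A'_s f_y (d − d') = [2382100 × (705 − 91.445) + 630800 × (705 − 59)] × 10⁻⁶ = 1461.55 + 407.50 = 1869.05 kN·m.

M_n ≈ 1870 kN·m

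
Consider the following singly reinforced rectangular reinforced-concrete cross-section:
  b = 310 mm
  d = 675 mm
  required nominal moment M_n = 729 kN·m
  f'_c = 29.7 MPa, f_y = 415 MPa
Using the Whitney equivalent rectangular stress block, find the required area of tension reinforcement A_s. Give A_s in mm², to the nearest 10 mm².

A_s ≈ 2940 mm²

With M_n = 0.85 f'_c a b (d − a/2), solve the quadratic for a:
a = d − √(d² − 2M_n/(0.85 f'_c b)) = 675 − √(675² − 2 × 729×10⁶/(0.85 × 29.7 × 310)) = 156.04 mm.
A_s = 0.85 f'_c a b / f_y = 0.85 × 29.7 × 156.04 × 310 / 415 = 2942.6 mm².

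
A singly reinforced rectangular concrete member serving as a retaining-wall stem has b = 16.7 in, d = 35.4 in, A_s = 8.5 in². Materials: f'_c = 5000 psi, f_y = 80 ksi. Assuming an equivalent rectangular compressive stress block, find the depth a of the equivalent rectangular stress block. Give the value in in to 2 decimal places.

a ≈ 9.58 in

T = A_s f_y = 8.5 × 80 = 680 kips.
a = T/(0.85 f'_c b) = 680/(0.85 × 5 × 16.7) = 9.58 in.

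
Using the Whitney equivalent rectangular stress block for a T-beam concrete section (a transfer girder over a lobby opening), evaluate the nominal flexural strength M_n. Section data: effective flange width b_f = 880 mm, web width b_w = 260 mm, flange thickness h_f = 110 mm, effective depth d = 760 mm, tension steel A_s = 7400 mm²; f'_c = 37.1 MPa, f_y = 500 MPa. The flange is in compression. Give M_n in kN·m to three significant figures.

Tension: T = A_s f_y = 7400 × 500 = 3700000 N.
Try a within the flange: a = T/(0.85 f'_c b_f) = 3700000/(0.85 × 37.1 × 880) = 133.33 mm.
a = 133.33 > h_f = 110 mm: the block extends into the web. Split into flange-overhang and web parts.
C_f = 0.85 f'_c (b_f − b_w) h_f = 0.85 × 37.1 × (880 − 260) × 110 = 2150687 N.
Remaining web compression depth: a_w = (T − C_f)/(0.85 f'_c b_w) = (3700000 − 2150687)/(0.85 × 37.1 × 260) = 188.96 mm.
M_n = C_f(d − h_f/2) + (T − C_f)(d − a_w/2) = 2150687 × (760 − 55) + 1549313 × (760 − 94.48) = 1516.23 + 1031.10 = 2547.33 × 10⁶ N·mm.
M_n = 2547.33 kN·m.

M_n ≈ 2550 kN·m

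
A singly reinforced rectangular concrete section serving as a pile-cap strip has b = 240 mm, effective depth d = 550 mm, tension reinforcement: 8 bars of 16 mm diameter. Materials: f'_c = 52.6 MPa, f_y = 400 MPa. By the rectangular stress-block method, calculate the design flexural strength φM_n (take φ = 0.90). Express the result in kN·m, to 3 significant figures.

φM_n ≈ 301 kN·m

A_s = 8 × 201 = 1608 mm².
T = A_s f_y = 1608 × 400 = 643200 N = 643.2 kN.
From C = T: a = T/(0.85 f'_c b) = 643200/(0.85 × 52.6 × 240) = 59.94 mm.
M_n = T(d − a/2) = 643.2 kN × (550 − 29.97) mm = 334.48 kN·m.
φM_n = 0.90 × 334.48 = 301.03 kN·m.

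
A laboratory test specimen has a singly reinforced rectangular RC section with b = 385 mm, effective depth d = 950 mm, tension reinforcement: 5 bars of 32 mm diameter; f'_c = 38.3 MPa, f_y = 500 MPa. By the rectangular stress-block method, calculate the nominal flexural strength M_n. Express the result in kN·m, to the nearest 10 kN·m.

A_s = 5 × 804 = 4020 mm².
T = A_s f_y = 4020 × 500 = 2010000 N = 2010 kN.
From C = T: a = T/(0.85 f'_c b) = 2010000/(0.85 × 38.3 × 385) = 160.37 mm.
M_n = T(d − a/2) = 2010 kN × (950 − 80.185) mm = 1748.33 kN·m.

M_n ≈ 1750 kN·m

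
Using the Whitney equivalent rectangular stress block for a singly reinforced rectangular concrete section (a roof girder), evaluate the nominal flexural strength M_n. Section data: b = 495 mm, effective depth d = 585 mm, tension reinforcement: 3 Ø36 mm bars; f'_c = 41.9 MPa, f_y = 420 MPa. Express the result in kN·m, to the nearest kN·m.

A_s = 3 × 1018 = 3054 mm².
T = A_s f_y = 3054 × 420 = 1282680 N = 1282.68 kN.
From C = T: a = T/(0.85 f'_c b) = 1282680/(0.85 × 41.9 × 495) = 72.76 mm.
M_n = T(d − a/2) = 1282.68 kN × (585 − 36.38) mm = 703.70 kN·m.

M_n ≈ 704 kN·m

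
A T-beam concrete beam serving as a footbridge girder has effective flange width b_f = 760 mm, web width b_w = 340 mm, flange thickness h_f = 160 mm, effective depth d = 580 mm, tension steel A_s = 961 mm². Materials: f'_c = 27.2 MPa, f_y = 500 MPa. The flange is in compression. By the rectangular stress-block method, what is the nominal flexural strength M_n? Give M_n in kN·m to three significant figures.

M_n ≈ 272 kN·m

Tension: T = A_s f_y = 961 × 500 = 480500 N.
Try a within the flange: a = T/(0.85 f'_c b_f) = 480500/(0.85 × 27.2 × 760) = 27.35 mm.
Since a = 27.35 ≤ h_f = 160 mm, the stress block lies entirely in the flange; analyse as a rectangular beam of width b_f.
M_n = T(d − a/2) = 480500 × (580 − 13.675) = 272.12 × 10⁶ N·mm.
M_n = 272.12 kN·m.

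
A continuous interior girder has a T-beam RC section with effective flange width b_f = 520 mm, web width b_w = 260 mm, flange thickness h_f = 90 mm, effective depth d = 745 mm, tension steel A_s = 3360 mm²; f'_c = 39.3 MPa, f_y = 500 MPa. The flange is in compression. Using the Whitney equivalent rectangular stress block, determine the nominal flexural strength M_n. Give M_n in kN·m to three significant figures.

M_n ≈ 1170 kN·m

Tension: T = A_s f_y = 3360 × 500 = 1680000 N.
Try a within the flange: a = T/(0.85 f'_c b_f) = 1680000/(0.85 × 39.3 × 520) = 96.72 mm.
a = 96.72 > h_f = 90 mm: the block extends into the web. Split into flange-overhang and web parts.
C_f = 0.85 f'_c (b_f − b_w) h_f = 0.85 × 39.3 × (520 − 260) × 90 = 781677 N.
Remaining web compression depth: a_w = (T − C_f)/(0.85 f'_c b_w) = (1680000 − 781677)/(0.85 × 39.3 × 260) = 103.43 mm.
M_n = C_f(d − h_f/2) + (T − C_f)(d − a_w/2) = 781677 × (745 − 45) + 898323 × (745 − 51.715) = 547.17 + 622.79 = 1169.96 × 10⁶ N·mm.
M_n = 1169.96 kN·m.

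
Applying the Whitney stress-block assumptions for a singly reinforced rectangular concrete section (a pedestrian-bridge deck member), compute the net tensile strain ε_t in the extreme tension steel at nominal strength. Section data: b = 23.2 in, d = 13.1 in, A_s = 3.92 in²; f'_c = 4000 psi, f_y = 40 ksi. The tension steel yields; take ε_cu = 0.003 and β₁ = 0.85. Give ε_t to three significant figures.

ε_t ≈ 0.0138

a = A_s f_y/(0.85 f'_c b) = 1.988 in.
β₁ = 0.85, so c = a/β₁ = 1.988/0.85 = 2.339 in.
From the linear strain diagram with ε_cu = 0.003: ε_t = 0.003 (d − c)/c = 0.003 × (13.1 − 2.339)/2.339 = 0.0138.
Since ε_t ≥ 0.005, the section is tension-controlled.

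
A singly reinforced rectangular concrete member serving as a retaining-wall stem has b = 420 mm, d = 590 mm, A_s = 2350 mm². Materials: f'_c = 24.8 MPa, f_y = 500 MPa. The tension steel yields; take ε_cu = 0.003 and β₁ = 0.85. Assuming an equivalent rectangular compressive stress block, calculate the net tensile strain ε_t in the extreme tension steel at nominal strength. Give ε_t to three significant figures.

ε_t ≈ 0.00834

a = A_s f_y/(0.85 f'_c b) = 132.71 mm.
β₁ = 0.85, so c = a/β₁ = 132.71/0.85 = 156.13 mm.
From the linear strain diagram with ε_cu = 0.003: ε_t = 0.003 (d − c)/c = 0.003 × (590 − 156.13)/156.13 = 0.00834.
Since ε_t ≥ 0.005, the section is tension-controlled.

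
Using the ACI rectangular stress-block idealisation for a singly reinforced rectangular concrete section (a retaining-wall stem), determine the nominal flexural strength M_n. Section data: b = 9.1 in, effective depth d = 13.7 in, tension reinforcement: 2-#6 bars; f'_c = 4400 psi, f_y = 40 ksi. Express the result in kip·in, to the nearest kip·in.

A_s = 2 × 0.44 = 0.88 in².
T = A_s f_y = 0.88 × 40 = 35.2 kips.
a = T/(0.85 f'_c b) = 35.2/(0.85 × 4.4 × 9.1) = 1.034 in.
M_n = T(d − a/2) = 35.2 × (13.7 − 0.517) = 464.0 kip·in.

M_n ≈ 464 kip·in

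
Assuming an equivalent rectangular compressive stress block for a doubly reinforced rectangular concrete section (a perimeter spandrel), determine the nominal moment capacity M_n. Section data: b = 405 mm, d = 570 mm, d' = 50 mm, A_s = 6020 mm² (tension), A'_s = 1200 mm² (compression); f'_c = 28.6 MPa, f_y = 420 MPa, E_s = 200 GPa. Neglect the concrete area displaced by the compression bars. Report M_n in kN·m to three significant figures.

Assume both tension and compression steel yield.
Net tension couple steel: A_s − A'_s = 4820 mm².
a = (A_s − A'_s) f_y / (0.85 f'_c b) = 2024400/(0.85 × 28.6 × 405) = 205.62 mm.
c = a/β₁ = 205.62/0.846 = 243.05 mm; ε'_s = 0.003(c − d')/c = 0.0024 ≥ f_y/E_s = 0.0021, so compression steel does yield.
M_n = (A_s − A'_s) f_y (d − a/2) + A'_s f_y (d − d') = [2024400 × (570 − 102.81) + 504000 × (570 − 50)] × 10⁻⁶ = 945.78 + 262.08 = 1207.86 kN·m.

M_n ≈ 1210 kN·m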